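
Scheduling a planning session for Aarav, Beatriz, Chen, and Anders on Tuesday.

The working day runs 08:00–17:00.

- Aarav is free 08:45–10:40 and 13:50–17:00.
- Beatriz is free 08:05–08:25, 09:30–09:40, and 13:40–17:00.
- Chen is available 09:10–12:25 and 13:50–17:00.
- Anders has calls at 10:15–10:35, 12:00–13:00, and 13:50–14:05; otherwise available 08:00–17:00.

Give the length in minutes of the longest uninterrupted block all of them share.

Anders free within 08:00–17:00: 08:00–10:15, 10:35–12:00, 13:00–13:50, 14:05–17:00.
Aarav ∩ Beatriz: 09:30–09:40, 13:50–17:00.
Aarav ∩ Beatriz ∩ Chen: 09:30–09:40, 13:50–17:00.
Aarav ∩ Beatriz ∩ Chen ∩ Anders: 09:30–09:40, 14:05–17:00.
Common window lengths: 10, 175 min; longest is 175.

175 minutes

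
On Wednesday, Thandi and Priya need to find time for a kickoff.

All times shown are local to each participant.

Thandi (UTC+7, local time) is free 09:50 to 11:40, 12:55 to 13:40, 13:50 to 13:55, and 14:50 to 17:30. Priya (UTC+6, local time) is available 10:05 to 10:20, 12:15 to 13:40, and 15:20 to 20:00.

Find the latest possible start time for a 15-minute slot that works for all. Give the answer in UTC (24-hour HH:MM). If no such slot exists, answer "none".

Thandi → UTC: 02:50–04:40, 05:55–06:40, 06:50–06:55, 07:50–10:30.
Priya → UTC: 04:05–04:20, 06:15–07:40, 09:20–14:00.
Thandi ∩ Priya: 04:05–04:20, 06:15–06:40, 06:50–06:55, 09:20–10:30.
Windows ≥ 15 min: 04:05–04:20, 06:15–06:40, 09:20–10:30.
Latest start in the last window 09:20–10:30 is 10:30 − 15 min = 10:15.

10:15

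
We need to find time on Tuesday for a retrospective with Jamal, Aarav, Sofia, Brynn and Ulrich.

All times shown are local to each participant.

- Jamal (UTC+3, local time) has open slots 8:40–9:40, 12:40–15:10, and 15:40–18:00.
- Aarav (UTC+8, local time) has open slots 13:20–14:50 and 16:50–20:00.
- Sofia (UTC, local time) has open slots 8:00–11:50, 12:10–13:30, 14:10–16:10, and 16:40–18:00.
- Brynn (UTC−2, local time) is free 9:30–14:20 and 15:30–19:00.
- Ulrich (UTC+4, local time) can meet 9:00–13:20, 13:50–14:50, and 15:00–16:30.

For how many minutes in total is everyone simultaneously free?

Jamal → UTC: 05:40–06:40, 09:40–12:10, 12:40–15:00.
Aarav → UTC: 05:20–06:50, 08:50–12:00.
Sofia → UTC: 08:00–11:50, 12:10–13:30, 14:10–16:10, 16:40–18:00.
Brynn → UTC: 11:30–16:20, 17:30–21:00.
Ulrich → UTC: 05:00–09:20, 09:50–10:50, 11:00–12:30.
Jamal ∩ Aarav: 05:40–06:40, 09:40–12:00.
Jamal ∩ Aarav ∩ Sofia: 09:40–11:50.
Jamal ∩ Aarav ∩ Sofia ∩ Brynn: 11:30–11:50.
Jamal ∩ Aarav ∩ Sofia ∩ Brynn ∩ Ulrich: 11:30–11:50.
Total common minutes: 20.

20 minutes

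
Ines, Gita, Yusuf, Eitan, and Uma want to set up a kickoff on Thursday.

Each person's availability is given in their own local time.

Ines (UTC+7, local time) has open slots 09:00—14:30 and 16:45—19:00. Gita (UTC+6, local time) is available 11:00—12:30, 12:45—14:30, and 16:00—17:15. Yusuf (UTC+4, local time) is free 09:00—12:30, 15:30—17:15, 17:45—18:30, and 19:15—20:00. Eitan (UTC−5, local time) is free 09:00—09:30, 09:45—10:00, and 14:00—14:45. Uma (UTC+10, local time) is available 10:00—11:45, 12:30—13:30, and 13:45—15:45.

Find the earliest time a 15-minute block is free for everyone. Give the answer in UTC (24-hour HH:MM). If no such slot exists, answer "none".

none

Ines → UTC: 02:00–07:30, 09:45–12:00.
Gita → UTC: 05:00–06:30, 06:45–08:30, 10:00–11:15.
Yusuf → UTC: 05:00–08:30, 11:30–13:15, 13:45–14:30, 15:15–16:00.
Eitan → UTC: 14:00–14:30, 14:45–15:00, 19:00–19:45.
Uma → UTC: 00:00–01:45, 02:30–03:30, 03:45–05:45.
Ines ∩ Gita: 05:00–06:30, 06:45–07:30, 10:00–11:15.
Ines ∩ Gita ∩ Yusuf: 05:00–06:30, 06:45–07:30.
Ines ∩ Gita ∩ Yusuf ∩ Eitan: (none).
Ines ∩ Gita ∩ Yusuf ∩ Eitan ∩ Uma: (none).
Windows ≥ 15 min: (none).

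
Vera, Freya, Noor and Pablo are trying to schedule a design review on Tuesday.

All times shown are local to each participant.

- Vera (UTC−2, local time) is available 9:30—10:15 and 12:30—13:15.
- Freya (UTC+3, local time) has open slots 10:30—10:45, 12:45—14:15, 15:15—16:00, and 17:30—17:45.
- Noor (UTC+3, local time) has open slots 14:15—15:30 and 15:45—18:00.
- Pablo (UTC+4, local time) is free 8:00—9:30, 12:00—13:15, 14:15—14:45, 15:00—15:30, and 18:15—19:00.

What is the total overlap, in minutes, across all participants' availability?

15 minutes

Vera → UTC: 11:30–12:15, 14:30–15:15.
Freya → UTC: 07:30–07:45, 09:45–11:15, 12:15–13:00, 14:30–14:45.
Noor → UTC: 11:15–12:30, 12:45–15:00.
Pablo → UTC: 04:00–05:30, 08:00–09:15, 10:15–10:45, 11:00–11:30, 14:15–15:00.
Vera ∩ Freya: 14:30–14:45.
Vera ∩ Freya ∩ Noor: 14:30–14:45.
Vera ∩ Freya ∩ Noor ∩ Pablo: 14:30–14:45.
Total common minutes: 15.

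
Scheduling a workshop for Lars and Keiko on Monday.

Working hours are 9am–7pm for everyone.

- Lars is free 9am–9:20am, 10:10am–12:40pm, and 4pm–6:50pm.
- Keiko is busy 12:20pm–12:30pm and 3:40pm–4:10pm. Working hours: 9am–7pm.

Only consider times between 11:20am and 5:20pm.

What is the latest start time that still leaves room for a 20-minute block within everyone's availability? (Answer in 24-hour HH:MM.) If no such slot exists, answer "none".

17:00

Keiko free within 09:00–19:00: 09:00–12:20, 12:30–15:40, 16:10–19:00.
Lars ∩ Keiko: 09:00–09:20, 10:10–12:20, 12:30–12:40, 16:10–18:50.
Restricted to 11:20–17:20: 11:20–12:20, 12:30–12:40, 16:10–17:20.
Windows ≥ 20 min: 11:20–12:20, 16:10–17:20.
Latest start in the last window 16:10–17:20 is 17:20 − 20 min = 17:00.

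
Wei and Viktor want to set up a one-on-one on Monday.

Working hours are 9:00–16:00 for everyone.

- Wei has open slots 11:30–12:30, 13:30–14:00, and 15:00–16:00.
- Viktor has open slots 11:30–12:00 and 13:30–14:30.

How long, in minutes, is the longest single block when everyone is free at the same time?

Wei ∩ Viktor: 11:30–12:00, 13:30–14:00.
Common window lengths: 30, 30 min; longest is 30.

30 minutes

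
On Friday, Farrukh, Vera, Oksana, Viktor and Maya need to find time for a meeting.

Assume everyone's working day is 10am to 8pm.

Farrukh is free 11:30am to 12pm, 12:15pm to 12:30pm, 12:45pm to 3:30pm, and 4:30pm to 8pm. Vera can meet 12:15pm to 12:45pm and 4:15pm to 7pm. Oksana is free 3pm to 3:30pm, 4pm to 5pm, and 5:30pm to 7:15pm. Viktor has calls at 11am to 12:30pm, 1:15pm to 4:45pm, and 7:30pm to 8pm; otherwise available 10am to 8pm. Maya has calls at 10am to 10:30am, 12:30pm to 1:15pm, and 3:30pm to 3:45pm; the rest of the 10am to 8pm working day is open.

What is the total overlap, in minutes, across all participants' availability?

Viktor free within 10:00–20:00: 10:00–11:00, 12:30–13:15, 16:45–19:30.
Maya free within 10:00–20:00: 10:30–12:30, 13:15–15:30, 15:45–20:00.
Farrukh ∩ Vera: 12:15–12:30, 16:30–19:00.
Farrukh ∩ Vera ∩ Oksana: 16:30–17:00, 17:30–19:00.
Farrukh ∩ Vera ∩ Oksana ∩ Viktor: 16:45–17:00, 17:30–19:00.
Farrukh ∩ Vera ∩ Oksana ∩ Viktor ∩ Maya: 16:45–17:00, 17:30–19:00.
Total common minutes: 15 + 90 = 105.

105 minutes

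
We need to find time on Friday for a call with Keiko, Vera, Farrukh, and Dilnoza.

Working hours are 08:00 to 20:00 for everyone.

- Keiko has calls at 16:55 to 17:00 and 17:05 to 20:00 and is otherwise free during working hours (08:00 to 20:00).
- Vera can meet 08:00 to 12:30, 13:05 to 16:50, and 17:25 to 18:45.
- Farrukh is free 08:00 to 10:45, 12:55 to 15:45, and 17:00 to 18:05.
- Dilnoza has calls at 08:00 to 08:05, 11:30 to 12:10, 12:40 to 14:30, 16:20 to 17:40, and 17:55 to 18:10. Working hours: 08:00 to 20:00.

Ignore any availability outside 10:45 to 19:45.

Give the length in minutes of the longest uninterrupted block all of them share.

75 minutes

Keiko free within 08:00–20:00: 08:00–16:55, 17:00–17:05.
Dilnoza free within 08:00–20:00: 08:05–11:30, 12:10–12:40, 14:30–16:20, 17:40–17:55, 18:10–20:00.
Keiko ∩ Vera: 08:00–12:30, 13:05–16:50.
Keiko ∩ Vera ∩ Farrukh: 08:00–10:45, 13:05–15:45.
Keiko ∩ Vera ∩ Farrukh ∩ Dilnoza: 08:05–10:45, 14:30–15:45.
Restricted to 10:45–19:45: 14:30–15:45.
Single common window of 75 minutes.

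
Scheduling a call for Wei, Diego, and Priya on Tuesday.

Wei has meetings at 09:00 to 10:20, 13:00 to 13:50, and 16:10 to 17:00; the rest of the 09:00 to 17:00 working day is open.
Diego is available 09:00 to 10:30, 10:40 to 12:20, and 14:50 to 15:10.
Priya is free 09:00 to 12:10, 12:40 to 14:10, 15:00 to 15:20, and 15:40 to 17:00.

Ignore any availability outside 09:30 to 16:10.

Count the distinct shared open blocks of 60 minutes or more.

Wei free within 09:00–17:00: 10:20–13:00, 13:50–16:10.
Wei ∩ Diego: 10:20–10:30, 10:40–12:20, 14:50–15:10.
Wei ∩ Diego ∩ Priya: 10:20–10:30, 10:40–12:10, 15:00–15:10.
Restricted to 09:30–16:10: 10:20–10:30, 10:40–12:10, 15:00–15:10.
Windows ≥ 60 min: 10:40–12:10.
That's 1 window.

1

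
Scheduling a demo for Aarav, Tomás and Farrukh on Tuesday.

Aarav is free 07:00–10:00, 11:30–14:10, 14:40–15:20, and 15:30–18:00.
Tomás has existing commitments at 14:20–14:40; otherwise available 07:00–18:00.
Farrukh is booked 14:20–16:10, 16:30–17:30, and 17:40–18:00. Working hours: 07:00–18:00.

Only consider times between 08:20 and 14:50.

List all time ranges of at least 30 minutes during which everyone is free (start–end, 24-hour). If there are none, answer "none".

Tomás free within 07:00–18:00: 07:00–14:20, 14:40–18:00.
Farrukh free within 07:00–18:00: 07:00–14:20, 16:10–16:30, 17:30–17:40.
Aarav ∩ Tomás: 07:00–10:00, 11:30–14:10, 14:40–15:20, 15:30–18:00.
Aarav ∩ Tomás ∩ Farrukh: 07:00–10:00, 11:30–14:10, 16:10–16:30, 17:30–17:40.
Restricted to 08:20–14:50: 08:20–10:00, 11:30–14:10.
Windows ≥ 30 min: 08:20–10:00, 11:30–14:10.

08:20–10:00, 11:30–14:10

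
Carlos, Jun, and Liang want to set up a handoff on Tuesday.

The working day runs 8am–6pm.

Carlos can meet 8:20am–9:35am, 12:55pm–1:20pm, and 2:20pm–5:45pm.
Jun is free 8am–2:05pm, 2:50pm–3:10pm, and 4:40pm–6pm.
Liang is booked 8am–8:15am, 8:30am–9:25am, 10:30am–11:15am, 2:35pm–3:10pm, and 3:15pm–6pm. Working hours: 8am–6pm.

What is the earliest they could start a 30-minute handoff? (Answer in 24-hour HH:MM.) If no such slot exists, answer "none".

Liang free within 08:00–18:00: 08:15–08:30, 09:25–10:30, 11:15–14:35, 15:10–15:15.
Carlos ∩ Jun: 08:20–09:35, 12:55–13:20, 14:50–15:10, 16:40–17:45.
Carlos ∩ Jun ∩ Liang: 08:20–08:30, 09:25–09:35, 12:55–13:20.
Windows ≥ 30 min: (none).

none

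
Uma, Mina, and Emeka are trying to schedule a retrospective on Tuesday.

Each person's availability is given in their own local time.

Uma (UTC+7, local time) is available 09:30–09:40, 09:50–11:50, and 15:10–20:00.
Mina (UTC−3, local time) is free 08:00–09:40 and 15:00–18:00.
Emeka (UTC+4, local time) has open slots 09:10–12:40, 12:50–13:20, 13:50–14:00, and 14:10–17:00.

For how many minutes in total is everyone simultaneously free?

Uma → UTC: 02:30–02:40, 02:50–04:50, 08:10–13:00.
Mina → UTC: 11:00–12:40, 18:00–21:00.
Emeka → UTC: 05:10–08:40, 08:50–09:20, 09:50–10:00, 10:10–13:00.
Uma ∩ Mina: 11:00–12:40.
Uma ∩ Mina ∩ Emeka: 11:00–12:40.
Total common minutes: 100.

100 minutes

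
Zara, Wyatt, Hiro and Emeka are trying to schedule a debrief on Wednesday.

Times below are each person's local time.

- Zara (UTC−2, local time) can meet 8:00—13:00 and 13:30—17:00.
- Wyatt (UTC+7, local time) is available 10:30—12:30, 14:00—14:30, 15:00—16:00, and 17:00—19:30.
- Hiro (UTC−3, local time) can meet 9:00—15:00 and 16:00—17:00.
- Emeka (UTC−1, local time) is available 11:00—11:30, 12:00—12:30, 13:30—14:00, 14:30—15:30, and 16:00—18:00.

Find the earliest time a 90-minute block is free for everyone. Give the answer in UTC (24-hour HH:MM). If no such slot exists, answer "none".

Zara → UTC: 10:00–15:00, 15:30–19:00.
Wyatt → UTC: 03:30–05:30, 07:00–07:30, 08:00–09:00, 10:00–12:30.
Hiro → UTC: 12:00–18:00, 19:00–20:00.
Emeka → UTC: 12:00–12:30, 13:00–13:30, 14:30–15:00, 15:30–16:30, 17:00–19:00.
Zara ∩ Wyatt: 10:00–12:30.
Zara ∩ Wyatt ∩ Hiro: 12:00–12:30.
Zara ∩ Wyatt ∩ Hiro ∩ Emeka: 12:00–12:30.
Windows ≥ 90 min: (none).

none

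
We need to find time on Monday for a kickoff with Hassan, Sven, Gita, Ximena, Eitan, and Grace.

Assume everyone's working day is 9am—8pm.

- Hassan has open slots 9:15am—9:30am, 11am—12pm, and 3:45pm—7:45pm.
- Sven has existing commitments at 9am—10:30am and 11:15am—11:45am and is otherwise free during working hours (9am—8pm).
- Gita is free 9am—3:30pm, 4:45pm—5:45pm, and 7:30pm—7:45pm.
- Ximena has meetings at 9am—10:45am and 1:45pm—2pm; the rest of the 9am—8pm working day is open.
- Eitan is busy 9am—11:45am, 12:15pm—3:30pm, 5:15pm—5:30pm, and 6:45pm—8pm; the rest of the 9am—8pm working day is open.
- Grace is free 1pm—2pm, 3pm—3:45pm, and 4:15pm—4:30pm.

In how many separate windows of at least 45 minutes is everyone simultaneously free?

Sven free within 09:00–20:00: 10:30–11:15, 11:45–20:00.
Ximena free within 09:00–20:00: 10:45–13:45, 14:00–20:00.
Eitan free within 09:00–20:00: 11:45–12:15, 15:30–17:15, 17:30–18:45.
Hassan ∩ Sven: 11:00–11:15, 11:45–12:00, 15:45–19:45.
Hassan ∩ Sven ∩ Gita: 11:00–11:15, 11:45–12:00, 16:45–17:45, 19:30–19:45.
Hassan ∩ Sven ∩ Gita ∩ Ximena: 11:00–11:15, 11:45–12:00, 16:45–17:45, 19:30–19:45.
Hassan ∩ Sven ∩ Gita ∩ Ximena ∩ Eitan: 11:45–12:00, 16:45–17:15, 17:30–17:45.
Hassan ∩ Sven ∩ Gita ∩ Ximena ∩ Eitan ∩ Grace: (none).
Windows ≥ 45 min: (none).
That's 0 windows.

0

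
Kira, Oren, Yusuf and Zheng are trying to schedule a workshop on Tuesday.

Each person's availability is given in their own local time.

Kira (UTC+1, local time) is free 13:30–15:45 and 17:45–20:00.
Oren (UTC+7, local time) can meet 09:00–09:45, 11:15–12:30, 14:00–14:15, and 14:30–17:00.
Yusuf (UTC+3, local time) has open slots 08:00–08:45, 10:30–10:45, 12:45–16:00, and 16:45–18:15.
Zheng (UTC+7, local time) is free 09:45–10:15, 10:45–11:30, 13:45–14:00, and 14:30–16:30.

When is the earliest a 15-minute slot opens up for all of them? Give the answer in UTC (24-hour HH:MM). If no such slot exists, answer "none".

Kira → UTC: 12:30–14:45, 16:45–19:00.
Oren → UTC: 02:00–02:45, 04:15–05:30, 07:00–07:15, 07:30–10:00.
Yusuf → UTC: 05:00–05:45, 07:30–07:45, 09:45–13:00, 13:45–15:15.
Zheng → UTC: 02:45–03:15, 03:45–04:30, 06:45–07:00, 07:30–09:30.
Kira ∩ Oren: (none).
Kira ∩ Oren ∩ Yusuf: (none).
Kira ∩ Oren ∩ Yusuf ∩ Zheng: (none).
Windows ≥ 15 min: (none).

none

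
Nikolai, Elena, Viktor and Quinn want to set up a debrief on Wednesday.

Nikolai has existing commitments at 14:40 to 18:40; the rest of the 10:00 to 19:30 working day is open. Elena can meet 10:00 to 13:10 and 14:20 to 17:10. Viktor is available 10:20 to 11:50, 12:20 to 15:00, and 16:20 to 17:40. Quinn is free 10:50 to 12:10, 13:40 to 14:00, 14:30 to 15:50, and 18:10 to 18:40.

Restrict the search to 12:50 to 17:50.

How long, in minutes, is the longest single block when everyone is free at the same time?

Nikolai free within 10:00–19:30: 10:00–14:40, 18:40–19:30.
Nikolai ∩ Elena: 10:00–13:10, 14:20–14:40.
Nikolai ∩ Elena ∩ Viktor: 10:20–11:50, 12:20–13:10, 14:20–14:40.
Nikolai ∩ Elena ∩ Viktor ∩ Quinn: 10:50–11:50, 14:30–14:40.
Restricted to 12:50–17:50: 14:30–14:40.
Single common window of 10 minutes.

10 minutes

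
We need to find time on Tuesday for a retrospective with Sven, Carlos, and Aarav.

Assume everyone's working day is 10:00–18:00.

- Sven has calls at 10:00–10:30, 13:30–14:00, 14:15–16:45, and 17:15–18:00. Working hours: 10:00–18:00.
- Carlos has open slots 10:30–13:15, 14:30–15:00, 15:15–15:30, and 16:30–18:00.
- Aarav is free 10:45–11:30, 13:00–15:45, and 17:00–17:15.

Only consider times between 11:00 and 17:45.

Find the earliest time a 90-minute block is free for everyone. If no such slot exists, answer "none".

Sven free within 10:00–18:00: 10:30–13:30, 14:00–14:15, 16:45–17:15.
Sven ∩ Carlos: 10:30–13:15, 16:45–17:15.
Sven ∩ Carlos ∩ Aarav: 10:45–11:30, 13:00–13:15, 17:00–17:15.
Restricted to 11:00–17:45: 11:00–11:30, 13:00–13:15, 17:00–17:15.
Windows ≥ 90 min: (none).

none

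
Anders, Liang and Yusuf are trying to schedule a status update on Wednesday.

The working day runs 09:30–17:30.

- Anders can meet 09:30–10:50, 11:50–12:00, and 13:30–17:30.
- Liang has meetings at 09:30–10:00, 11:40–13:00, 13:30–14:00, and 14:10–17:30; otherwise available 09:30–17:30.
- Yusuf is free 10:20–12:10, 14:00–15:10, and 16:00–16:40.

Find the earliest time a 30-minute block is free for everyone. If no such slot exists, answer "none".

Liang free within 09:30–17:30: 10:00–11:40, 13:00–13:30, 14:00–14:10.
Anders ∩ Liang: 10:00–10:50, 14:00–14:10.
Anders ∩ Liang ∩ Yusuf: 10:20–10:50, 14:00–14:10.
Windows ≥ 30 min: 10:20–10:50.
Earliest such window starts at 10:20.

10:20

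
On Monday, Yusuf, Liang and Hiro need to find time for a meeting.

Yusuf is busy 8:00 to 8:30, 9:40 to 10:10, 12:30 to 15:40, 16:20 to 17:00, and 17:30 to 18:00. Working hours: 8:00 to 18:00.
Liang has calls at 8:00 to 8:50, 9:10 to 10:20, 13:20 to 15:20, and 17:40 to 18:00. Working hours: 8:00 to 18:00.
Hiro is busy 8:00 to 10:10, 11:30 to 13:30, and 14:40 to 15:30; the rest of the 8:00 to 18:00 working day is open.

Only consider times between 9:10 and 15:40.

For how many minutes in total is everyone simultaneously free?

70 minutes

Yusuf free within 08:00–18:00: 08:30–09:40, 10:10–12:30, 15:40–16:20, 17:00–17:30.
Liang free within 08:00–18:00: 08:50–09:10, 10:20–13:20, 15:20–17:40.
Hiro free within 08:00–18:00: 10:10–11:30, 13:30–14:40, 15:30–18:00.
Yusuf ∩ Liang: 08:50–09:10, 10:20–12:30, 15:40–16:20, 17:00–17:30.
Yusuf ∩ Liang ∩ Hiro: 10:20–11:30, 15:40–16:20, 17:00–17:30.
Restricted to 09:10–15:40: 10:20–11:30.
Total common minutes: 70.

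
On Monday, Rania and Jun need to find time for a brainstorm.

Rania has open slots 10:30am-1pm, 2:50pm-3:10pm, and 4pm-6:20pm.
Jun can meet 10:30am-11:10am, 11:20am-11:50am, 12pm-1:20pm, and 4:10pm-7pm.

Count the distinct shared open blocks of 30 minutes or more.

4

Rania ∩ Jun: 10:30–11:10, 11:20–11:50, 12:00–13:00, 16:10–18:20.
Windows ≥ 30 min: 10:30–11:10, 11:20–11:50, 12:00–13:00, 16:10–18:20.
That's 4 windows.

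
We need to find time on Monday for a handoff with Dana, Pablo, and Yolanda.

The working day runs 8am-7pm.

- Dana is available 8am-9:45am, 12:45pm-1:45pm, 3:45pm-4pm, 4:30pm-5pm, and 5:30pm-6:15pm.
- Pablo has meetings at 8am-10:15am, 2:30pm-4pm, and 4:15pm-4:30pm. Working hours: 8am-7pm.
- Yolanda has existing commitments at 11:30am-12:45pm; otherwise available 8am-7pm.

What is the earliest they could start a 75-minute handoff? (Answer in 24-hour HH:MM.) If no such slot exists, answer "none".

none

Pablo free within 08:00–19:00: 10:15–14:30, 16:00–16:15, 16:30–19:00.
Yolanda free within 08:00–19:00: 08:00–11:30, 12:45–19:00.
Dana ∩ Pablo: 12:45–13:45, 16:30–17:00, 17:30–18:15.
Dana ∩ Pablo ∩ Yolanda: 12:45–13:45, 16:30–17:00, 17:30–18:15.
Windows ≥ 75 min: (none).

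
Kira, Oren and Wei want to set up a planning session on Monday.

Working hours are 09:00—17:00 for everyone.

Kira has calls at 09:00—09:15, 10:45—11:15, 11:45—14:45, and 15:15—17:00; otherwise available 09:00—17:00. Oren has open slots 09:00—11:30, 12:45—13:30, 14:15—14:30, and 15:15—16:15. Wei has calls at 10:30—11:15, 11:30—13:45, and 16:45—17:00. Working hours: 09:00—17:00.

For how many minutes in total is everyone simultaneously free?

Kira free within 09:00–17:00: 09:15–10:45, 11:15–11:45, 14:45–15:15.
Wei free within 09:00–17:00: 09:00–10:30, 11:15–11:30, 13:45–16:45.
Kira ∩ Oren: 09:15–10:45, 11:15–11:30.
Kira ∩ Oren ∩ Wei: 09:15–10:30, 11:15–11:30.
Total common minutes: 75 + 15 = 90.

90 minutes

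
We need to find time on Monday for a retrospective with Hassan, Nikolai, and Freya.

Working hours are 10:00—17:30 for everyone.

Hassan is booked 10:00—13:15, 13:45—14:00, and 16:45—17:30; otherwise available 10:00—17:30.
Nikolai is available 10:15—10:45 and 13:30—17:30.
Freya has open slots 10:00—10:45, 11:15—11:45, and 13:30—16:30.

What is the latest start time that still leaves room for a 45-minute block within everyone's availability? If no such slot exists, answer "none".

15:45

Hassan free within 10:00–17:30: 13:15–13:45, 14:00–16:45.
Hassan ∩ Nikolai: 13:30–13:45, 14:00–16:45.
Hassan ∩ Nikolai ∩ Freya: 13:30–13:45, 14:00–16:30.
Windows ≥ 45 min: 14:00–16:30.
Latest start in the last window 14:00–16:30 is 16:30 − 45 min = 15:45.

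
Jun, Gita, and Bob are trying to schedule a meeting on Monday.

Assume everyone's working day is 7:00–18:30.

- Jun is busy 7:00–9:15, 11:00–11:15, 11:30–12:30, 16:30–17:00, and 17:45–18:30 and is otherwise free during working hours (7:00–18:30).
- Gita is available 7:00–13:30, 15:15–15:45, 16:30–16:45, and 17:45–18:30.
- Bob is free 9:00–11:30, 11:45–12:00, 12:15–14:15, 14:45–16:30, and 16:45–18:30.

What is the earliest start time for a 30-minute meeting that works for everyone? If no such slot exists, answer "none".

09:15

Jun free within 07:00–18:30: 09:15–11:00, 11:15–11:30, 12:30–16:30, 17:00–17:45.
Jun ∩ Gita: 09:15–11:00, 11:15–11:30, 12:30–13:30, 15:15–15:45.
Jun ∩ Gita ∩ Bob: 09:15–11:00, 11:15–11:30, 12:30–13:30, 15:15–15:45.
Windows ≥ 30 min: 09:15–11:00, 12:30–13:30, 15:15–15:45.
Earliest such window starts at 09:15.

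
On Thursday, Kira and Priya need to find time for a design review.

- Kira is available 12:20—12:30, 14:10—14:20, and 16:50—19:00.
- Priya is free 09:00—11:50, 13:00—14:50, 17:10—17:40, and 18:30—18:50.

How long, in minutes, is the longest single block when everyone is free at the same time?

Kira ∩ Priya: 14:10–14:20, 17:10–17:40, 18:30–18:50.
Common window lengths: 10, 30, 20 min; longest is 30.

30 minutes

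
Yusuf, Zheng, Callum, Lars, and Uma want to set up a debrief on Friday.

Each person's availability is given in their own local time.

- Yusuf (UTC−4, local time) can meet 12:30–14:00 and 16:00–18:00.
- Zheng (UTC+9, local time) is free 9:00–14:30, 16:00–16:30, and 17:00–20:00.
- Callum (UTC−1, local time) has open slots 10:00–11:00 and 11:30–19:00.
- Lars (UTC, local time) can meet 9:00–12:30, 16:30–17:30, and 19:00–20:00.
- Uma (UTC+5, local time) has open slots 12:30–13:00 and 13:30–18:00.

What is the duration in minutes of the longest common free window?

Yusuf → UTC: 16:30–18:00, 20:00–22:00.
Zheng → UTC: 00:00–05:30, 07:00–07:30, 08:00–11:00.
Callum → UTC: 11:00–12:00, 12:30–20:00.
Lars → UTC: 09:00–12:30, 16:30–17:30, 19:00–20:00.
Uma → UTC: 07:30–08:00, 08:30–13:00.
Yusuf ∩ Zheng: (none).
Yusuf ∩ Zheng ∩ Callum: (none).
Yusuf ∩ Zheng ∩ Callum ∩ Lars: (none).
Yusuf ∩ Zheng ∩ Callum ∩ Lars ∩ Uma: (none).
No common window.

0 minutes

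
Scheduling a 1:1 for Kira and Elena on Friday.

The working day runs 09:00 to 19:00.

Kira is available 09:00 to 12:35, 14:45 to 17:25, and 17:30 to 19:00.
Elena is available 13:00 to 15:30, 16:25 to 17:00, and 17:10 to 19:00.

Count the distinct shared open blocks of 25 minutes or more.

Kira ∩ Elena: 14:45–15:30, 16:25–17:00, 17:10–17:25, 17:30–19:00.
Windows ≥ 25 min: 14:45–15:30, 16:25–17:00, 17:30–19:00.
That's 3 windows.

3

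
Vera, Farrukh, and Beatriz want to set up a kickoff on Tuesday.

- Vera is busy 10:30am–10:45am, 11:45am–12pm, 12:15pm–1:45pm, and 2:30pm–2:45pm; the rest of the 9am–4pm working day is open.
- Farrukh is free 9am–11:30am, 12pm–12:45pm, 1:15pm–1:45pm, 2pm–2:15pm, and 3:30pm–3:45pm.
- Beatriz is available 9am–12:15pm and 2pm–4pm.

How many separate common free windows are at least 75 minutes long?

Vera free within 09:00–16:00: 09:00–10:30, 10:45–11:45, 12:00–12:15, 13:45–14:30, 14:45–16:00.
Vera ∩ Farrukh: 09:00–10:30, 10:45–11:30, 12:00–12:15, 14:00–14:15, 15:30–15:45.
Vera ∩ Farrukh ∩ Beatriz: 09:00–10:30, 10:45–11:30, 12:00–12:15, 14:00–14:15, 15:30–15:45.
Windows ≥ 75 min: 09:00–10:30.
That's 1 window.

1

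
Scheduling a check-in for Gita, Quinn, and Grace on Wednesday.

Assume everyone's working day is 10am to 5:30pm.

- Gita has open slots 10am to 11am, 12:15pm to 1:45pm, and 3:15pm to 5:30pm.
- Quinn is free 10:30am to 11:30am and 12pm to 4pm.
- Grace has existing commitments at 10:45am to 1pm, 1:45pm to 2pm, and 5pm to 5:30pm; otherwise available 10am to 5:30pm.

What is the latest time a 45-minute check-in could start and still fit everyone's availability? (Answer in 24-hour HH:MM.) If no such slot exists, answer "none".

Grace free within 10:00–17:30: 10:00–10:45, 13:00–13:45, 14:00–17:00.
Gita ∩ Quinn: 10:30–11:00, 12:15–13:45, 15:15–16:00.
Gita ∩ Quinn ∩ Grace: 10:30–10:45, 13:00–13:45, 15:15–16:00.
Windows ≥ 45 min: 13:00–13:45, 15:15–16:00.
Latest start in the last window 15:15–16:00 is 16:00 − 45 min = 15:15.

15:15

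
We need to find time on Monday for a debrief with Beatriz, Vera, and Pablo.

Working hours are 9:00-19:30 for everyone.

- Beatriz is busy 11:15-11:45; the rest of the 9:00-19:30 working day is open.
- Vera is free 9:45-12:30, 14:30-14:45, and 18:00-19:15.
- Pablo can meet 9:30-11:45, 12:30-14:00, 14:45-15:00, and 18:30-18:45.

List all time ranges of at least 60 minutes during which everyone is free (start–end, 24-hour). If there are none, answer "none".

09:45–11:15

Beatriz free within 09:00–19:30: 09:00–11:15, 11:45–19:30.
Beatriz ∩ Vera: 09:45–11:15, 11:45–12:30, 14:30–14:45, 18:00–19:15.
Beatriz ∩ Vera ∩ Pablo: 09:45–11:15, 18:30–18:45.
Windows ≥ 60 min: 09:45–11:15.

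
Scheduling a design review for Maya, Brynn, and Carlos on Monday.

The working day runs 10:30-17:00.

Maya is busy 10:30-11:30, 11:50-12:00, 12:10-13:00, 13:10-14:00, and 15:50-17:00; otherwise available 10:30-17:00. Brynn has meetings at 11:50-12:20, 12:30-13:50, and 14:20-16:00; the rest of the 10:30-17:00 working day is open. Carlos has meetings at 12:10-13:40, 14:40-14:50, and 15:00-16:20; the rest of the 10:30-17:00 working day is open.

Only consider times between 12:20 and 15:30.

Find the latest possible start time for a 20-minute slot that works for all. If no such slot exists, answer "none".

Maya free within 10:30–17:00: 11:30–11:50, 12:00–12:10, 13:00–13:10, 14:00–15:50.
Brynn free within 10:30–17:00: 10:30–11:50, 12:20–12:30, 13:50–14:20, 16:00–17:00.
Carlos free within 10:30–17:00: 10:30–12:10, 13:40–14:40, 14:50–15:00, 16:20–17:00.
Maya ∩ Brynn: 11:30–11:50, 14:00–14:20.
Maya ∩ Brynn ∩ Carlos: 11:30–11:50, 14:00–14:20.
Restricted to 12:20–15:30: 14:00–14:20.
Windows ≥ 20 min: 14:00–14:20.
Latest start in the last window 14:00–14:20 is 14:20 − 20 min = 14:00.

14:00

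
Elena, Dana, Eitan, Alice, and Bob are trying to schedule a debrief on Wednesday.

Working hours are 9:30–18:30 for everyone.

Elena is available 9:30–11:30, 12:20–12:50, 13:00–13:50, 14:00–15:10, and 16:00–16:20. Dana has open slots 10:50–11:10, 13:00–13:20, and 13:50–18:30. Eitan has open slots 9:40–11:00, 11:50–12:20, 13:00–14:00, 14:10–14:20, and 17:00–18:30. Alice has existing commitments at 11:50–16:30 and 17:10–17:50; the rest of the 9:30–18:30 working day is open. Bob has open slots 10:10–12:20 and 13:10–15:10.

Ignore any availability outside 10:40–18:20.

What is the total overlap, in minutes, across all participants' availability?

10 minutes

Alice free within 09:30–18:30: 09:30–11:50, 16:30–17:10, 17:50–18:30.
Elena ∩ Dana: 10:50–11:10, 13:00–13:20, 14:00–15:10, 16:00–16:20.
Elena ∩ Dana ∩ Eitan: 10:50–11:00, 13:00–13:20, 14:10–14:20.
Elena ∩ Dana ∩ Eitan ∩ Alice: 10:50–11:00.
Elena ∩ Dana ∩ Eitan ∩ Alice ∩ Bob: 10:50–11:00.
Restricted to 10:40–18:20: 10:50–11:00.
Total common minutes: 10.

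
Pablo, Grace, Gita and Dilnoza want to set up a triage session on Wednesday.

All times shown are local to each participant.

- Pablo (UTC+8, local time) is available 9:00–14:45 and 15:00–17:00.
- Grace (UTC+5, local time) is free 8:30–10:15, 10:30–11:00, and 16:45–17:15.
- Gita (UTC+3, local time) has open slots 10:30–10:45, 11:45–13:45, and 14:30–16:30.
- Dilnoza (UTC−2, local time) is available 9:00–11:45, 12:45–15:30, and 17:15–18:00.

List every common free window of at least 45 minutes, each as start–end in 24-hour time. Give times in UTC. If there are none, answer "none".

none

Pablo → UTC: 01:00–06:45, 07:00–09:00.
Grace → UTC: 03:30–05:15, 05:30–06:00, 11:45–12:15.
Gita → UTC: 07:30–07:45, 08:45–10:45, 11:30–13:30.
Dilnoza → UTC: 11:00–13:45, 14:45–17:30, 19:15–20:00.
Pablo ∩ Grace: 03:30–05:15, 05:30–06:00.
Pablo ∩ Grace ∩ Gita: (none).
Pablo ∩ Grace ∩ Gita ∩ Dilnoza: (none).
Windows ≥ 45 min: (none).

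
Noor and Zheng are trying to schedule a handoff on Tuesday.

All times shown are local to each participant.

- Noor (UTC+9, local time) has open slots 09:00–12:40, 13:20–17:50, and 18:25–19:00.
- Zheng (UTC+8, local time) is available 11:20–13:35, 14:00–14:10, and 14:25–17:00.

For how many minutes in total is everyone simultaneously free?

250 minutes

Noor → UTC: 00:00–03:40, 04:20–08:50, 09:25–10:00.
Zheng → UTC: 03:20–05:35, 06:00–06:10, 06:25–09:00.
Noor ∩ Zheng: 03:20–03:40, 04:20–05:35, 06:00–06:10, 06:25–08:50.
Total common minutes: 20 + 75 + 10 + 145 = 250.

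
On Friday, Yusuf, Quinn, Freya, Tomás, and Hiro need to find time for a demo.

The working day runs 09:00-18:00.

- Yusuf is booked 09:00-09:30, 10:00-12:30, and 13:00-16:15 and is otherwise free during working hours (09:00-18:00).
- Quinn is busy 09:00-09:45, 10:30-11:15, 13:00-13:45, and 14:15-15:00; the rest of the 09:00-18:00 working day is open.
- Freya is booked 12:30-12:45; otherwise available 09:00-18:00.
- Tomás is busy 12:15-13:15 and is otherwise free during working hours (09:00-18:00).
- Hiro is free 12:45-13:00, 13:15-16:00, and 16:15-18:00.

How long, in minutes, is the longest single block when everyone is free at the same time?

105 minutes

Yusuf free within 09:00–18:00: 09:30–10:00, 12:30–13:00, 16:15–18:00.
Quinn free within 09:00–18:00: 09:45–10:30, 11:15–13:00, 13:45–14:15, 15:00–18:00.
Freya free within 09:00–18:00: 09:00–12:30, 12:45–18:00.
Tomás free within 09:00–18:00: 09:00–12:15, 13:15–18:00.
Yusuf ∩ Quinn: 09:45–10:00, 12:30–13:00, 16:15–18:00.
Yusuf ∩ Quinn ∩ Freya: 09:45–10:00, 12:45–13:00, 16:15–18:00.
Yusuf ∩ Quinn ∩ Freya ∩ Tomás: 09:45–10:00, 16:15–18:00.
Yusuf ∩ Quinn ∩ Freya ∩ Tomás ∩ Hiro: 16:15–18:00.
Single common window of 105 minutes.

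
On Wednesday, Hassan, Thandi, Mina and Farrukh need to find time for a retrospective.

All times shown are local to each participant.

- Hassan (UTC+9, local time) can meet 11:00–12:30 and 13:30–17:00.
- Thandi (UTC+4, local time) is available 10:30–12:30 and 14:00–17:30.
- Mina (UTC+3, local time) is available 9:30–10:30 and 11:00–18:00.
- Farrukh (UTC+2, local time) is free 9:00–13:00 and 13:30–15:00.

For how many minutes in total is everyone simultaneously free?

Hassan → UTC: 02:00–03:30, 04:30–08:00.
Thandi → UTC: 06:30–08:30, 10:00–13:30.
Mina → UTC: 06:30–07:30, 08:00–15:00.
Farrukh → UTC: 07:00–11:00, 11:30–13:00.
Hassan ∩ Thandi: 06:30–08:00.
Hassan ∩ Thandi ∩ Mina: 06:30–07:30.
Hassan ∩ Thandi ∩ Mina ∩ Farrukh: 07:00–07:30.
Total common minutes: 30.

30 minutes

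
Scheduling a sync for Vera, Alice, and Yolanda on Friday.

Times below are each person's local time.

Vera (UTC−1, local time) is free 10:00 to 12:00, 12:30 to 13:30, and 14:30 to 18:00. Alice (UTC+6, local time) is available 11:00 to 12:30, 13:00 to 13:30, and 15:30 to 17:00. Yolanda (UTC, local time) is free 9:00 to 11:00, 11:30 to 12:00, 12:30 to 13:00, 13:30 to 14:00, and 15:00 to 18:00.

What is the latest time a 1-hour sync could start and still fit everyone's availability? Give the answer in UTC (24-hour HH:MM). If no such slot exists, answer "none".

none

Vera → UTC: 11:00–13:00, 13:30–14:30, 15:30–19:00.
Alice → UTC: 05:00–06:30, 07:00–07:30, 09:30–11:00.
Yolanda → UTC: 09:00–11:00, 11:30–12:00, 12:30–13:00, 13:30–14:00, 15:00–18:00.
Vera ∩ Alice: (none).
Vera ∩ Alice ∩ Yolanda: (none).
Windows ≥ 60 min: (none).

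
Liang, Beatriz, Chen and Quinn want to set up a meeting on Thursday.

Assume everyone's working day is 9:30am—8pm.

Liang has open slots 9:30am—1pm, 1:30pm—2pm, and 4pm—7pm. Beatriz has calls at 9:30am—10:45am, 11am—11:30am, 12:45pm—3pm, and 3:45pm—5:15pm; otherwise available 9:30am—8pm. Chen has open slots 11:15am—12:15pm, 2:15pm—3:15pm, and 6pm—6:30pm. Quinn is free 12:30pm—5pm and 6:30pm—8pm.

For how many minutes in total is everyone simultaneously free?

0 minutes

Beatriz free within 09:30–20:00: 10:45–11:00, 11:30–12:45, 15:00–15:45, 17:15–20:00.
Liang ∩ Beatriz: 10:45–11:00, 11:30–12:45, 17:15–19:00.
Liang ∩ Beatriz ∩ Chen: 11:30–12:15, 18:00–18:30.
Liang ∩ Beatriz ∩ Chen ∩ Quinn: (none).
Total common minutes: 0.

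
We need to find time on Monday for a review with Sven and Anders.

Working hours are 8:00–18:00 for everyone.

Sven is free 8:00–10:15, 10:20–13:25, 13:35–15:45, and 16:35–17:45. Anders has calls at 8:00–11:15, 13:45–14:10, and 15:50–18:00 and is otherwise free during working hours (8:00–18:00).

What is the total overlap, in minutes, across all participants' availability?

Anders free within 08:00–18:00: 11:15–13:45, 14:10–15:50.
Sven ∩ Anders: 11:15–13:25, 13:35–13:45, 14:10–15:45.
Total common minutes: 130 + 10 + 95 = 235.

235 minutes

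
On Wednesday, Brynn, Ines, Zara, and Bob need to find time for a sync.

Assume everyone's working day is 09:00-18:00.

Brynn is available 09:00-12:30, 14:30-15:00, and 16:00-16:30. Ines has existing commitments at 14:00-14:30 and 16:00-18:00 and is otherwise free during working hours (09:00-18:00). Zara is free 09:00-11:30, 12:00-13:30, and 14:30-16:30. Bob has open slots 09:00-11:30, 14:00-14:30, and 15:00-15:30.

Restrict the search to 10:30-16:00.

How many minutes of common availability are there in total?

Ines free within 09:00–18:00: 09:00–14:00, 14:30–16:00.
Brynn ∩ Ines: 09:00–12:30, 14:30–15:00.
Brynn ∩ Ines ∩ Zara: 09:00–11:30, 12:00–12:30, 14:30–15:00.
Brynn ∩ Ines ∩ Zara ∩ Bob: 09:00–11:30.
Restricted to 10:30–16:00: 10:30–11:30.
Total common minutes: 60.

60 minutes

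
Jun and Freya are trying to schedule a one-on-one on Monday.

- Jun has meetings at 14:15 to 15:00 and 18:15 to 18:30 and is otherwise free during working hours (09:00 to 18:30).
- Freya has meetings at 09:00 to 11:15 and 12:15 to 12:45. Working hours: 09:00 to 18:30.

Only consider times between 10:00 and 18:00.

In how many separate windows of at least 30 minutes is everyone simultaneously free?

3

Jun free within 09:00–18:30: 09:00–14:15, 15:00–18:15.
Freya free within 09:00–18:30: 11:15–12:15, 12:45–18:30.
Jun ∩ Freya: 11:15–12:15, 12:45–14:15, 15:00–18:15.
Restricted to 10:00–18:00: 11:15–12:15, 12:45–14:15, 15:00–18:00.
Windows ≥ 30 min: 11:15–12:15, 12:45–14:15, 15:00–18:00.
That's 3 windows.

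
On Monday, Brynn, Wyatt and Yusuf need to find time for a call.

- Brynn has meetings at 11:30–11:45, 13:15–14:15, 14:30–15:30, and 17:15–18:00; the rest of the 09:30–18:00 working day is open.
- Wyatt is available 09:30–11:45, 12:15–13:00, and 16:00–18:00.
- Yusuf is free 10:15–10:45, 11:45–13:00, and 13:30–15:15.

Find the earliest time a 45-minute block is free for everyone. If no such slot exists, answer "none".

12:15

Brynn free within 09:30–18:00: 09:30–11:30, 11:45–13:15, 14:15–14:30, 15:30–17:15.
Brynn ∩ Wyatt: 09:30–11:30, 12:15–13:00, 16:00–17:15.
Brynn ∩ Wyatt ∩ Yusuf: 10:15–10:45, 12:15–13:00.
Windows ≥ 45 min: 12:15–13:00.
Earliest such window starts at 12:15.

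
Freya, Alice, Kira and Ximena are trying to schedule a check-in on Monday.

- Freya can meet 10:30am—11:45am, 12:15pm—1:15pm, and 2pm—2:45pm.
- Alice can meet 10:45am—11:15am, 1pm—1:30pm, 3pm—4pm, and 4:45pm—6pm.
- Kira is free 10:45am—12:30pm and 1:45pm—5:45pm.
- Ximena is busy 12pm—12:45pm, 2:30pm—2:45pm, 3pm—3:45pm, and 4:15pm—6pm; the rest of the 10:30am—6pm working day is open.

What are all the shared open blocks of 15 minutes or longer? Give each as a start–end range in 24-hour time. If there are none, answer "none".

10:45–11:15

Ximena free within 10:30–18:00: 10:30–12:00, 12:45–14:30, 14:45–15:00, 15:45–16:15.
Freya ∩ Alice: 10:45–11:15, 13:00–13:15.
Freya ∩ Alice ∩ Kira: 10:45–11:15.
Freya ∩ Alice ∩ Kira ∩ Ximena: 10:45–11:15.
Windows ≥ 15 min: 10:45–11:15.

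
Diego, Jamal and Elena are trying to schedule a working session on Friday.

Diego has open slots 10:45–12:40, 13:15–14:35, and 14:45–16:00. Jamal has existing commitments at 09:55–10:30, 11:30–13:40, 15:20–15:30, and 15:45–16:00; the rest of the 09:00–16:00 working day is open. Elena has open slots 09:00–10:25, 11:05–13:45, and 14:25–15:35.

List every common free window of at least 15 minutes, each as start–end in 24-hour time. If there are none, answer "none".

11:05–11:30, 14:45–15:20

Jamal free within 09:00–16:00: 09:00–09:55, 10:30–11:30, 13:40–15:20, 15:30–15:45.
Diego ∩ Jamal: 10:45–11:30, 13:40–14:35, 14:45–15:20, 15:30–15:45.
Diego ∩ Jamal ∩ Elena: 11:05–11:30, 13:40–13:45, 14:25–14:35, 14:45–15:20, 15:30–15:35.
Windows ≥ 15 min: 11:05–11:30, 14:45–15:20.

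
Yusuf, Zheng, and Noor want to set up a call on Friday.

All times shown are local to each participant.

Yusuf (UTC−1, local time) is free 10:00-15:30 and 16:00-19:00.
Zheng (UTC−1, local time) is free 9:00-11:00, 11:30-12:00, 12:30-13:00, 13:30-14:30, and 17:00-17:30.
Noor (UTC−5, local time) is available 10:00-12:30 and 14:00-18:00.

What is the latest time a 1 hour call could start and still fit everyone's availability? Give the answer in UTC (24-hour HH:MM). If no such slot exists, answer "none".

Yusuf → UTC: 11:00–16:30, 17:00–20:00.
Zheng → UTC: 10:00–12:00, 12:30–13:00, 13:30–14:00, 14:30–15:30, 18:00–18:30.
Noor → UTC: 15:00–17:30, 19:00–23:00.
Yusuf ∩ Zheng: 11:00–12:00, 12:30–13:00, 13:30–14:00, 14:30–15:30, 18:00–18:30.
Yusuf ∩ Zheng ∩ Noor: 15:00–15:30.
Windows ≥ 60 min: (none).

none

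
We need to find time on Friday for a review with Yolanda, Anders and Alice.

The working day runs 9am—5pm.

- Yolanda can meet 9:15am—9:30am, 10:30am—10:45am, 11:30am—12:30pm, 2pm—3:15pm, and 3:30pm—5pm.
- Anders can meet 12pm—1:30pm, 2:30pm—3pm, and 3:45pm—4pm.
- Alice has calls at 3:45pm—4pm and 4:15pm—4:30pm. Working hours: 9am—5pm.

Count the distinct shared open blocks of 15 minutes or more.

Alice free within 09:00–17:00: 09:00–15:45, 16:00–16:15, 16:30–17:00.
Yolanda ∩ Anders: 12:00–12:30, 14:30–15:00, 15:45–16:00.
Yolanda ∩ Anders ∩ Alice: 12:00–12:30, 14:30–15:00.
Windows ≥ 15 min: 12:00–12:30, 14:30–15:00.
That's 2 windows.

2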